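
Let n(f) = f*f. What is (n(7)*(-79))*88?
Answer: -340648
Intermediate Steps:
n(f) = f**2
(n(7)*(-79))*88 = (7**2*(-79))*88 = (49*(-79))*88 = -3871*88 = -340648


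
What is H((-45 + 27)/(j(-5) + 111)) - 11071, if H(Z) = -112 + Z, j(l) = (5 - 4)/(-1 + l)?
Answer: -7436803/665 ≈ -11183.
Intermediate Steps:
j(l) = 1/(-1 + l)
H((-45 + 27)/(j(-5) + 111)) - 11071 = (-112 + (-45 + 27)/(1/(-1 - 5) + 111)) - 11071 = (-112 - 18/(1/(-6) + 111)) - 11071 = (-112 - 18/(-⅙ + 111)) - 11071 = (-112 - 18/665/6) - 11071 = (-112 - 18*6/665) - 11071 = (-112 - 108/665) - 11071 = -74588/665 - 11071 = -7436803/665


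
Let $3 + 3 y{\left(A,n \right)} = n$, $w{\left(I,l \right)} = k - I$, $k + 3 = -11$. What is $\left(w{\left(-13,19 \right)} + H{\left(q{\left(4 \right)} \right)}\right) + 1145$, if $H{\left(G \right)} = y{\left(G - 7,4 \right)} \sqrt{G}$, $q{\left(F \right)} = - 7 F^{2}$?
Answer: $1144 + \frac{4 i \sqrt{7}}{3} \approx 1144.0 + 3.5277 i$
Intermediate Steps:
$k = -14$ ($k = -3 - 11 = -14$)
$w{\left(I,l \right)} = -14 - I$
$y{\left(A,n \right)} = -1 + \frac{n}{3}$
$H{\left(G \right)} = \frac{\sqrt{G}}{3}$ ($H{\left(G \right)} = \left(-1 + \frac{1}{3} \cdot 4\right) \sqrt{G} = \left(-1 + \frac{4}{3}\right) \sqrt{G} = \frac{\sqrt{G}}{3}$)
$\left(w{\left(-13,19 \right)} + H{\left(q{\left(4 \right)} \right)}\right) + 1145 = \left(\left(-14 - -13\right) + \frac{\sqrt{- 7 \cdot 4^{2}}}{3}\right) + 1145 = \left(\left(-14 + 13\right) + \frac{\sqrt{\left(-7\right) 16}}{3}\right) + 1145 = \left(-1 + \frac{\sqrt{-112}}{3}\right) + 1145 = \left(-1 + \frac{4 i \sqrt{7}}{3}\right) + 1145 = 1144 + \frac{4 i \sqrt{7}}{3}$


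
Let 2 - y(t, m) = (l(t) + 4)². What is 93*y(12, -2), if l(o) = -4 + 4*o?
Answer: -214086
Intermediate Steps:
y(t, m) = 2 - 16*t² (y(t, m) = 2 - ((-4 + 4*t) + 4)² = 2 - (4*t)² = 2 - 16*t²)
93*y(12, -2) = 93*(2 - 16*12²) = 93*(2 - 16*144) = 93*(2 - 2304) = 93*(-2302) = -214086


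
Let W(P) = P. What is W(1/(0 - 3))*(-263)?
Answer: 263/3 ≈ 87.667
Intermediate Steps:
W(1/(0 - 3))*(-263) = -263/(0 - 3) = -263/(-3) = -⅓*(-263) = 263/3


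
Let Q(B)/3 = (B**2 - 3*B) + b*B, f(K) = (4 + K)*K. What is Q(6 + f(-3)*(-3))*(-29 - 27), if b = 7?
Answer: -47880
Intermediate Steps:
f(K) = K*(4 + K)
Q(B) = 3*B**2 + 12*B (Q(B) = 3*((B**2 - 3*B) + 7*B) = 3*(B**2 + 4*B) = 3*B**2 + 12*B)
Q(6 + f(-3)*(-3))*(-29 - 27) = (3*(6 - 3*(4 - 3)*(-3))*(4 + (6 - 3*(4 - 3)*(-3))))*(-29 - 27) = (3*(6 - 3*1*(-3))*(4 + (6 - 3*1*(-3))))*(-56) = (3*(6 - 3*(-3))*(4 + (6 - 3*(-3))))*(-56) = (3*(6 + 9)*(4 + (6 + 9)))*(-56) = (3*15*(4 + 15))*(-56) = (3*15*19)*(-56) = 855*(-56) = -47880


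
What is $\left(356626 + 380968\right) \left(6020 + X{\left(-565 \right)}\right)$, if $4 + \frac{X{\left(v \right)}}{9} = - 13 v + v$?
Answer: $49421748376$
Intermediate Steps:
$X{\left(v \right)} = -36 - 108 v$ ($X{\left(v \right)} = -36 + 9 \left(- 13 v + v\right) = -36 + 9 \left(- 12 v\right) = -36 - 108 v$)
$\left(356626 + 380968\right) \left(6020 + X{\left(-565 \right)}\right) = \left(356626 + 380968\right) \left(6020 - -60984\right) = 737594 \left(6020 + \left(-36 + 61020\right)\right) = 737594 \left(6020 + 60984\right) = 737594 \cdot 67004 = 49421748376$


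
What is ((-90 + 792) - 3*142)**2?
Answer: 76176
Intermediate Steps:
((-90 + 792) - 3*142)**2 = (702 - 426)**2 = 276**2 = 76176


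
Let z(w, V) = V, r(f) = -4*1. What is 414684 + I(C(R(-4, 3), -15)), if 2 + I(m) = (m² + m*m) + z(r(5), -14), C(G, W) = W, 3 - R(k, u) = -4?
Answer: 415118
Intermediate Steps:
r(f) = -4
R(k, u) = 7 (R(k, u) = 3 - 1*(-4) = 3 + 4 = 7)
I(m) = -16 + 2*m² (I(m) = -2 + ((m² + m*m) - 14) = -2 + ((m² + m²) - 14) = -2 + (2*m² - 14) = -2 + (-14 + 2*m²) = -16 + 2*m²)
414684 + I(C(R(-4, 3), -15)) = 414684 + (-16 + 2*(-15)²) = 414684 + (-16 + 2*225) = 414684 + (-16 + 450) = 414684 + 434 = 415118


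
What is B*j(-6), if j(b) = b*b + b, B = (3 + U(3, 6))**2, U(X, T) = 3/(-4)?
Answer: 1215/8 ≈ 151.88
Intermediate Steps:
U(X, T) = -3/4 (U(X, T) = 3*(-1/4) = -3/4)
B = 81/16 (B = (3 - 3/4)**2 = (9/4)**2 = 81/16 ≈ 5.0625)
j(b) = b + b**2 (j(b) = b**2 + b = b + b**2)
B*j(-6) = 81*(-6*(1 - 6))/16 = 81*(-6*(-5))/16 = (81/16)*30 = 1215/8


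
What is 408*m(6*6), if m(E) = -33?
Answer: -13464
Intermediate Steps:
408*m(6*6) = 408*(-33) = -13464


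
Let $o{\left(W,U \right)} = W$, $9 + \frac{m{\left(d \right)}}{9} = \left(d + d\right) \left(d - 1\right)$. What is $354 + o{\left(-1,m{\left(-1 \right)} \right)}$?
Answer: $353$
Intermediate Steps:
$m{\left(d \right)} = -81 + 18 d \left(-1 + d\right)$ ($m{\left(d \right)} = -81 + 9 \left(d + d\right) \left(d - 1\right) = -81 + 9 \cdot 2 d \left(-1 + d\right) = -81 + 18 d \left(-1 + d\right)$)
$354 + o{\left(-1,m{\left(-1 \right)} \right)} = 354 - 1 = 353$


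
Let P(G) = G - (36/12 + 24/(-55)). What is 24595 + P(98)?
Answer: 1357974/55 ≈ 24690.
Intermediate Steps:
P(G) = -141/55 + G (P(G) = G - (36*(1/12) + 24*(-1/55)) = G - (3 - 24/55) = G - 1*141/55 = G - 141/55 = -141/55 + G)
24595 + P(98) = 24595 + (-141/55 + 98) = 24595 + 5249/55 = 1357974/55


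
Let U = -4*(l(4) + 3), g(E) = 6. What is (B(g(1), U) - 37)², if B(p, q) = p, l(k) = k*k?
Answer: 961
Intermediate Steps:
l(k) = k²
U = -76 (U = -4*(4² + 3) = -4*(16 + 3) = -4*19 = -76)
(B(g(1), U) - 37)² = (6 - 37)² = (-31)² = 961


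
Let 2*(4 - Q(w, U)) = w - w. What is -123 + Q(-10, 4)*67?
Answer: 145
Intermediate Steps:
Q(w, U) = 4 (Q(w, U) = 4 - (w - w)/2 = 4 - ½*0 = 4 + 0 = 4)
-123 + Q(-10, 4)*67 = -123 + 4*67 = -123 + 268 = 145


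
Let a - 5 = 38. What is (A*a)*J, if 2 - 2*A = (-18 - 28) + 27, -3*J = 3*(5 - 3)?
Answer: -903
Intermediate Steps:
a = 43 (a = 5 + 38 = 43)
J = -2 (J = -(5 - 3) = -2 ≈ -2.0000)
A = 21/2 (A = 1 - ((-18 - 28) + 27)/2 = 1 - (-46 + 27)/2 = 1 - 1/2*(-19) = 1 + 19/2 = 21/2 ≈ 10.500)
(A*a)*J = ((21/2)*43)*(-2) = (903/2)*(-2) = -903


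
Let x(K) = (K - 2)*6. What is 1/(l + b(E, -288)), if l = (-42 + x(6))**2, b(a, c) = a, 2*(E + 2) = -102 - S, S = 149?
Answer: 2/393 ≈ 0.0050891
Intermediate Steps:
E = -255/2 (E = -2 + (-102 - 1*149)/2 = -2 + (-102 - 149)/2 = -2 + (1/2)*(-251) = -2 - 251/2 = -255/2 ≈ -127.50)
x(K) = -12 + 6*K (x(K) = (-2 + K)*6 = -12 + 6*K)
l = 324 (l = (-42 + (-12 + 6*6))**2 = (-42 + (-12 + 36))**2 = (-42 + 24)**2 = (-18)**2 = 324)
1/(l + b(E, -288)) = 1/(324 - 255/2) = 1/(393/2) = 2/393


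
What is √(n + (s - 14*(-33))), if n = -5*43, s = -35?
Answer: 2*√53 ≈ 14.560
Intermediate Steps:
n = -215
√(n + (s - 14*(-33))) = √(-215 + (-35 - 14*(-33))) = √(-215 + (-35 + 462)) = √(-215 + 427) = √212 = 2*√53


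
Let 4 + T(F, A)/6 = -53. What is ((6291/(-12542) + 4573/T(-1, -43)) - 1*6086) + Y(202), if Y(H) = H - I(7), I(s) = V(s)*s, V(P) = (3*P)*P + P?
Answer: -7480514564/1072341 ≈ -6975.9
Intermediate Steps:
V(P) = P + 3*P² (V(P) = 3*P² + P = P + 3*P²)
T(F, A) = -342 (T(F, A) = -24 + 6*(-53) = -24 - 318 = -342)
I(s) = s²*(1 + 3*s) (I(s) = (s*(1 + 3*s))*s = s²*(1 + 3*s))
Y(H) = -1078 + H (Y(H) = H - 7²*(1 + 3*7) = H - 49*(1 + 21) = H - 49*22 = H - 1*1078 = H - 1078 = -1078 + H)
((6291/(-12542) + 4573/T(-1, -43)) - 1*6086) + Y(202) = ((6291/(-12542) + 4573/(-342)) - 1*6086) + (-1078 + 202) = ((6291*(-1/12542) + 4573*(-1/342)) - 6086) - 876 = ((-6291/12542 - 4573/342) - 6086) - 876 = (-14876522/1072341 - 6086) - 876 = -6541143848/1072341 - 876 = -7480514564/1072341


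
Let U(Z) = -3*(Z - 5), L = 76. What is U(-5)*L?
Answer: 2280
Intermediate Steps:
U(Z) = 15 - 3*Z (U(Z) = -3*(-5 + Z) = 15 - 3*Z)
U(-5)*L = (15 - 3*(-5))*76 = (15 + 15)*76 = 30*76 = 2280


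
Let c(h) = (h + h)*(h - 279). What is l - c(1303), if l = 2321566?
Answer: -346978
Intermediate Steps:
c(h) = 2*h*(-279 + h) (c(h) = (2*h)*(-279 + h) = 2*h*(-279 + h))
l - c(1303) = 2321566 - 2*1303*(-279 + 1303) = 2321566 - 2*1303*1024 = 2321566 - 1*2668544 = 2321566 - 2668544 = -346978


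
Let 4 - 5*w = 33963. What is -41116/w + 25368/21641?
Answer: 5310428692/734906719 ≈ 7.2260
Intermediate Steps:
w = -33959/5 (w = ⅘ - ⅕*33963 = ⅘ - 33963/5 = -33959/5 ≈ -6791.8)
-41116/w + 25368/21641 = -41116/(-33959/5) + 25368/21641 = -41116*(-5/33959) + 25368*(1/21641) = 205580/33959 + 25368/21641 = 5310428692/734906719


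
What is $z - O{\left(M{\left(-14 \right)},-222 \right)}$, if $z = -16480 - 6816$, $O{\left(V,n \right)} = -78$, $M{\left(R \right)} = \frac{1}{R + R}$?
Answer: $-23218$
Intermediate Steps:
$M{\left(R \right)} = \frac{1}{2 R}$
$z = -23296$ ($z = -16480 - 6816 = -23296$)
$z - O{\left(M{\left(-14 \right)},-222 \right)} = -23296 - -78 = -23296 + 78 = -23218$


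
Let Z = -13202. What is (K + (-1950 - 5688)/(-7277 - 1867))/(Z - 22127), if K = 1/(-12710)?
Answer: -8089153/342162071580 ≈ -2.3641e-5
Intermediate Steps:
K = -1/12710 ≈ -7.8678e-5
(K + (-1950 - 5688)/(-7277 - 1867))/(Z - 22127) = (-1/12710 + (-1950 - 5688)/(-7277 - 1867))/(-13202 - 22127) = (-1/12710 - 7638/(-9144))/(-35329) = (-1/12710 - 7638*(-1/9144))*(-1/35329) = (-1/12710 + 1273/1524)*(-1/35329) = (8089153/9685020)*(-1/35329) = -8089153/342162071580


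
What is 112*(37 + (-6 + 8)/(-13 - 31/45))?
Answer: 45404/11 ≈ 4127.6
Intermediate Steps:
112*(37 + (-6 + 8)/(-13 - 31/45)) = 112*(37 + 2/(-13 - 31*1/45)) = 112*(37 + 2/(-13 - 31/45)) = 112*(37 + 2/(-616/45)) = 112*(37 + 2*(-45/616)) = 112*(37 - 45/308) = 112*(11351/308) = 45404/11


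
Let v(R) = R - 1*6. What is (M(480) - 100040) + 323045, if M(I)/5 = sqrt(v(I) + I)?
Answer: 223005 + 15*sqrt(106) ≈ 2.2316e+5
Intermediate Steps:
v(R) = -6 + R (v(R) = R - 6 = -6 + R)
M(I) = 5*sqrt(-6 + 2*I) (M(I) = 5*sqrt((-6 + I) + I) = 5*sqrt(-6 + 2*I))
(M(480) - 100040) + 323045 = (5*sqrt(-6 + 2*480) - 100040) + 323045 = (5*sqrt(-6 + 960) - 100040) + 323045 = (5*sqrt(954) - 100040) + 323045 = (5*(3*sqrt(106)) - 100040) + 323045 = (15*sqrt(106) - 100040) + 323045 = (-100040 + 15*sqrt(106)) + 323045 = 223005 + 15*sqrt(106)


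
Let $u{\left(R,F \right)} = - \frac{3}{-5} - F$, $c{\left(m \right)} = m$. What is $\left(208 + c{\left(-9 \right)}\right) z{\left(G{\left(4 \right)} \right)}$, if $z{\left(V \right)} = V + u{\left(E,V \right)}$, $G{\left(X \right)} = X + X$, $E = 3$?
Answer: $\frac{597}{5} \approx 119.4$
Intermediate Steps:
$u{\left(R,F \right)} = \frac{3}{5} - F$ ($u{\left(R,F \right)} = \left(-3\right) \left(- \frac{1}{5}\right) - F = \frac{3}{5} - F$)
$G{\left(X \right)} = 2 X$
$z{\left(V \right)} = \frac{3}{5}$ ($z{\left(V \right)} = V - \left(- \frac{3}{5} + V\right) = \frac{3}{5}$)
$\left(208 + c{\left(-9 \right)}\right) z{\left(G{\left(4 \right)} \right)} = \left(208 - 9\right) \frac{3}{5} = 199 \cdot \frac{3}{5} = \frac{597}{5}$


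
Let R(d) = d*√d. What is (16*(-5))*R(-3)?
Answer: 240*I*√3 ≈ 415.69*I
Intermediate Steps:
R(d) = d^(3/2)
(16*(-5))*R(-3) = (16*(-5))*(-3)^(3/2) = -(-240)*I*√3 = 240*I*√3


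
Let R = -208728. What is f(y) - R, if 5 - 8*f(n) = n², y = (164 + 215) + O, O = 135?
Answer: 1405633/8 ≈ 1.7570e+5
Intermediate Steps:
y = 514 (y = (164 + 215) + 135 = 379 + 135 = 514)
f(n) = 5/8 - n²/8
f(y) - R = (5/8 - ⅛*514²) - 1*(-208728) = (5/8 - ⅛*264196) + 208728 = (5/8 - 66049/2) + 208728 = -264191/8 + 208728 = 1405633/8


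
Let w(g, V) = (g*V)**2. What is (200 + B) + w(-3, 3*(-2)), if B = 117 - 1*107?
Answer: 534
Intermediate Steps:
w(g, V) = V**2*g**2 (w(g, V) = (V*g)**2 = V**2*g**2)
B = 10 (B = 117 - 107 = 10)
(200 + B) + w(-3, 3*(-2)) = (200 + 10) + (3*(-2))**2*(-3)**2 = 210 + (-6)**2*9 = 210 + 36*9 = 210 + 324 = 534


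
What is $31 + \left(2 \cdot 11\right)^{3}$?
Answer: $10679$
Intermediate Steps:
$31 + \left(2 \cdot 11\right)^{3} = 31 + 22^{3} = 31 + 10648 = 10679$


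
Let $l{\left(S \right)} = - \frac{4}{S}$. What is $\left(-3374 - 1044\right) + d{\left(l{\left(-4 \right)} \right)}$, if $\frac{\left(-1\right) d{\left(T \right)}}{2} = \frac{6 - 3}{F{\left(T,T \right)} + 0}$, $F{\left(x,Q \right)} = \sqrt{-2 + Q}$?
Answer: $-4418 + 6 i \approx -4418.0 + 6.0 i$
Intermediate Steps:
$d{\left(T \right)} = - \frac{6}{\sqrt{-2 + T}}$ ($d{\left(T \right)} = - 2 \frac{6 - 3}{\sqrt{-2 + T} + 0} = - 2 \frac{3}{\sqrt{-2 + T}} = - \frac{6}{\sqrt{-2 + T}}$)
$\left(-3374 - 1044\right) + d{\left(l{\left(-4 \right)} \right)} = \left(-3374 - 1044\right) - \frac{6}{\sqrt{-2 - \frac{4}{-4}}} = -4418 - \frac{6}{\sqrt{-2 - -1}} = -4418 - \frac{6}{\sqrt{-2 + 1}} = -4418 - \frac{6}{i} = -4418 - 6 \left(- i\right) = -4418 + 6 i$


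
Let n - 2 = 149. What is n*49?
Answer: 7399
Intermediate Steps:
n = 151 (n = 2 + 149 = 151)
n*49 = 151*49 = 7399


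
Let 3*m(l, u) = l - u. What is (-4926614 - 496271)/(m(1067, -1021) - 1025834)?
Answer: 5422885/1025138 ≈ 5.2899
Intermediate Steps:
m(l, u) = -u/3 + l/3 (m(l, u) = (l - u)/3 = -u/3 + l/3)
(-4926614 - 496271)/(m(1067, -1021) - 1025834) = (-4926614 - 496271)/((-1/3*(-1021) + (1/3)*1067) - 1025834) = -5422885/((1021/3 + 1067/3) - 1025834) = -5422885/(696 - 1025834) = -5422885/(-1025138) = -5422885*(-1/1025138) = 5422885/1025138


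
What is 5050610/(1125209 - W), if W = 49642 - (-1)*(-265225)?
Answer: 2525305/670396 ≈ 3.7669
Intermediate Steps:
W = -215583 (W = 49642 - 1*265225 = 49642 - 265225 = -215583)
5050610/(1125209 - W) = 5050610/(1125209 - 1*(-215583)) = 5050610/(1125209 + 215583) = 5050610/1340792 = 5050610*(1/1340792) = 2525305/670396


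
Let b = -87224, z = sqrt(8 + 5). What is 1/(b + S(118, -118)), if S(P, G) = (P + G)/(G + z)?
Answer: -1/87224 ≈ -1.1465e-5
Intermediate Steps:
z = sqrt(13) ≈ 3.6056
S(P, G) = (G + P)/(G + sqrt(13)) (S(P, G) = (P + G)/(G + sqrt(13)) = (G + P)/(G + sqrt(13)))
1/(b + S(118, -118)) = 1/(-87224 + (-118 + 118)/(-118 + sqrt(13))) = 1/(-87224 + 0/(-118 + sqrt(13))) = 1/(-87224 + 0) = 1/(-87224) = -1/87224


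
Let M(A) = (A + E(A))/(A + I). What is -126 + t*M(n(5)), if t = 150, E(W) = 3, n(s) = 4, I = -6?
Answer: -651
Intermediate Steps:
M(A) = (3 + A)/(-6 + A) (M(A) = (A + 3)/(A - 6) = (3 + A)/(-6 + A))
-126 + t*M(n(5)) = -126 + 150*((3 + 4)/(-6 + 4)) = -126 + 150*(7/(-2)) = -126 + 150*(-1/2*7) = -126 + 150*(-7/2) = -126 - 525 = -651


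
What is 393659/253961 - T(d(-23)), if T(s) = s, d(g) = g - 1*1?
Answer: 6488723/253961 ≈ 25.550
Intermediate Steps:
d(g) = -1 + g (d(g) = g - 1 = -1 + g)
393659/253961 - T(d(-23)) = 393659/253961 - (-1 - 23) = 393659*(1/253961) - 1*(-24) = 393659/253961 + 24 = 6488723/253961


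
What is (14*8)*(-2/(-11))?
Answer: 224/11 ≈ 20.364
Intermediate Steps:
(14*8)*(-2/(-11)) = 112*(-2*(-1/11)) = 112*(2/11) = 224/11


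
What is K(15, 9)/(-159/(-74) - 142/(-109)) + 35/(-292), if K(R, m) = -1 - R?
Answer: -38658717/8128988 ≈ -4.7557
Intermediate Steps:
K(15, 9)/(-159/(-74) - 142/(-109)) + 35/(-292) = (-1 - 1*15)/(-159/(-74) - 142/(-109)) + 35/(-292) = (-1 - 15)/(-159*(-1/74) - 142*(-1/109)) + 35*(-1/292) = -16/(159/74 + 142/109) - 35/292 = -16/27839/8066 - 35/292 = -16*8066/27839 - 35/292 = -129056/27839 - 35/292 = -38658717/8128988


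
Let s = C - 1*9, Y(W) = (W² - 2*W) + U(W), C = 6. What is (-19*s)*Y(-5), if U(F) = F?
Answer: 1710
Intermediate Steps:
Y(W) = W² - W (Y(W) = (W² - 2*W) + W = W² - W)
s = -3 (s = 6 - 1*9 = 6 - 9 = -3)
(-19*s)*Y(-5) = (-19*(-3))*(-5*(-1 - 5)) = 57*(-5*(-6)) = 57*30 = 1710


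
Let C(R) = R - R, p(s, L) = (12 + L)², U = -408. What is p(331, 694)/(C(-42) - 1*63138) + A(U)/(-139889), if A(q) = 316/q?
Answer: -69725664703/8832311682 ≈ -7.8944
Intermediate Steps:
C(R) = 0
p(331, 694)/(C(-42) - 1*63138) + A(U)/(-139889) = (12 + 694)²/(0 - 1*63138) + (316/(-408))/(-139889) = 706²/(0 - 63138) + (316*(-1/408))*(-1/139889) = 498436/(-63138) - 79/102*(-1/139889) = 498436*(-1/63138) + 79/14268678 = -249218/31569 + 79/14268678 = -69725664703/8832311682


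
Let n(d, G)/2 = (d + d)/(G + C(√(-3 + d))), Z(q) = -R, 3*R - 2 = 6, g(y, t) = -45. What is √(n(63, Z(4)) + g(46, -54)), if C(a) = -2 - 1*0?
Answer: 3*I*√11 ≈ 9.9499*I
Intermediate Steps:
R = 8/3 (R = ⅔ + (⅓)*6 = ⅔ + 2 = 8/3 ≈ 2.6667)
C(a) = -2 (C(a) = -2 + 0 = -2)
Z(q) = -8/3 (Z(q) = -1*8/3 = -8/3)
n(d, G) = 4*d/(-2 + G) (n(d, G) = 2*((d + d)/(G - 2)) = 2*((2*d)/(-2 + G)) = 2*(2*d/(-2 + G)) = 4*d/(-2 + G))
√(n(63, Z(4)) + g(46, -54)) = √(4*63/(-2 - 8/3) - 45) = √(4*63/(-14/3) - 45) = √(4*63*(-3/14) - 45) = √(-54 - 45) = √(-99) = 3*I*√11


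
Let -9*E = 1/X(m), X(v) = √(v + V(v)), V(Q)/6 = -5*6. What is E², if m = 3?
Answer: -1/14337 ≈ -6.9750e-5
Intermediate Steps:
V(Q) = -180 (V(Q) = 6*(-5*6) = 6*(-30) = -180)
X(v) = √(-180 + v) (X(v) = √(v - 180) = √(-180 + v))
E = I*√177/1593 (E = -1/(9*√(-180 + 3)) = -(-I*√177/177)/9 = -(-1)*I*√177/1593 = I*√177/1593 ≈ 0.0083516*I)
E² = (I*√177/1593)² = -1/14337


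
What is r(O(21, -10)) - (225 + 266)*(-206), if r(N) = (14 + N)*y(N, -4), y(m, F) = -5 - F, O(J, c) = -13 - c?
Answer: 101135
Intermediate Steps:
r(N) = -14 - N (r(N) = (14 + N)*(-5 - 1*(-4)) = (14 + N)*(-5 + 4) = (14 + N)*(-1) = -14 - N)
r(O(21, -10)) - (225 + 266)*(-206) = (-14 - (-13 - 1*(-10))) - (225 + 266)*(-206) = (-14 - (-13 + 10)) - 491*(-206) = (-14 - 1*(-3)) - 1*(-101146) = (-14 + 3) + 101146 = -11 + 101146 = 101135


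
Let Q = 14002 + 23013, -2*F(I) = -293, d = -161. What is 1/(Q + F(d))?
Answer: 2/74323 ≈ 2.6910e-5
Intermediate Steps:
F(I) = 293/2 (F(I) = -½*(-293) = 293/2)
Q = 37015
1/(Q + F(d)) = 1/(37015 + 293/2) = 1/(74323/2) = 2/74323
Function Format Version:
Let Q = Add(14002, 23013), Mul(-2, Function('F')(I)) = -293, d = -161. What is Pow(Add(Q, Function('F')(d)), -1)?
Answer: Rational(2, 74323) ≈ 2.6910e-5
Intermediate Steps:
Function('F')(I) = Rational(293, 2) (Function('F')(I) = Mul(Rational(-1, 2), -293) = Rational(293, 2))
Q = 37015
Pow(Add(Q, Function('F')(d)), -1) = Pow(Add(37015, Rational(293, 2)), -1) = Pow(Rational(74323, 2), -1) = Rational(2, 74323)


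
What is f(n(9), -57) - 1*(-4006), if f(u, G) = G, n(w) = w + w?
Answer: 3949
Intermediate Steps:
n(w) = 2*w
f(n(9), -57) - 1*(-4006) = -57 - 1*(-4006) = -57 + 4006 = 3949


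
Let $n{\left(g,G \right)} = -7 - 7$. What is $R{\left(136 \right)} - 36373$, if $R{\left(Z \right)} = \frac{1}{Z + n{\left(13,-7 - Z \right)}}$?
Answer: $- \frac{4437505}{122} \approx -36373.0$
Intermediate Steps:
$n{\left(g,G \right)} = -14$
$R{\left(Z \right)} = \frac{1}{-14 + Z}$ ($R{\left(Z \right)} = \frac{1}{Z - 14} = \frac{1}{-14 + Z}$)
$R{\left(136 \right)} - 36373 = \frac{1}{-14 + 136} - 36373 = \frac{1}{122} - 36373 = - \frac{4437505}{122}$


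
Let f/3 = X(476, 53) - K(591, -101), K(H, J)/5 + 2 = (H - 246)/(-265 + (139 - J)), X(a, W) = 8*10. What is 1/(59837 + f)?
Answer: 1/60314 ≈ 1.6580e-5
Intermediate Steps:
X(a, W) = 80
K(H, J) = -10 + 5*(-246 + H)/(-126 - J) (K(H, J) = -10 + 5*((H - 246)/(-265 + (139 - J))) = -10 + 5*((-246 + H)/(-126 - J)) = -10 + 5*(-246 + H)/(-126 - J))
f = 477 (f = 3*(80 - 5*(-6 - 1*591 - 2*(-101))/(126 - 101)) = 3*(80 - 5*(-6 - 591 + 202)/25) = 3*(80 - 5*(-395)/25) = 3*(80 - 1*(-79)) = 3*(80 + 79) = 3*159 = 477)
1/(59837 + f) = 1/(59837 + 477) = 1/60314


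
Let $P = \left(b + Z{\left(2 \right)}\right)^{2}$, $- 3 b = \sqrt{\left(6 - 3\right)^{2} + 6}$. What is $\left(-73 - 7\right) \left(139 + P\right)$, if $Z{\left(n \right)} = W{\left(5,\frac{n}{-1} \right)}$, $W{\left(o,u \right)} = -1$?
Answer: $- \frac{34000}{3} - \frac{160 \sqrt{15}}{3} \approx -11540.0$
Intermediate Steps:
$Z{\left(n \right)} = -1$
$b = - \frac{\sqrt{15}}{3}$ ($b = - \frac{\sqrt{\left(6 - 3\right)^{2} + 6}}{3} = - \frac{\sqrt{3^{2} + 6}}{3} = - \frac{\sqrt{9 + 6}}{3} = - \frac{\sqrt{15}}{3} \approx -1.291$)
$P = \left(-1 - \frac{\sqrt{15}}{3}\right)^{2}$ ($P = \left(- \frac{\sqrt{15}}{3} - 1\right)^{2} = \left(-1 - \frac{\sqrt{15}}{3}\right)^{2} \approx 5.2487$)
$\left(-73 - 7\right) \left(139 + P\right) = \left(-73 - 7\right) \left(139 + \frac{\left(3 + \sqrt{15}\right)^{2}}{9}\right) = - 80 \left(139 + \frac{\left(3 + \sqrt{15}\right)^{2}}{9}\right) = -11120 - \frac{80 \left(3 + \sqrt{15}\right)^{2}}{9}$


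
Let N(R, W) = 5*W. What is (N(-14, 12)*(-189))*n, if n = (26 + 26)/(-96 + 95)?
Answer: 589680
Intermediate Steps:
n = -52 (n = 52/(-1) = 52*(-1) = -52)
(N(-14, 12)*(-189))*n = ((5*12)*(-189))*(-52) = (60*(-189))*(-52) = -11340*(-52) = 589680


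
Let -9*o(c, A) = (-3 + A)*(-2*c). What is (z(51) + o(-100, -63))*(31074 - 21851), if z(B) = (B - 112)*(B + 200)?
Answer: -383058859/3 ≈ -1.2769e+8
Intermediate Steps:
z(B) = (-112 + B)*(200 + B)
o(c, A) = 2*c*(-3 + A)/9 (o(c, A) = -(-3 + A)*(-2*c)/9 = -(-2)*c*(-3 + A)/9 = 2*c*(-3 + A)/9)
(z(51) + o(-100, -63))*(31074 - 21851) = ((-22400 + 51² + 88*51) + (2/9)*(-100)*(-3 - 63))*(31074 - 21851) = ((-22400 + 2601 + 4488) + (2/9)*(-100)*(-66))*9223 = (-15311 + 4400/3)*9223 = -41533/3*9223 = -383058859/3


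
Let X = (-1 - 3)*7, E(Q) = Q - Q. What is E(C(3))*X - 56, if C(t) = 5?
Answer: -56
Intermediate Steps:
E(Q) = 0
X = -28 (X = -4*7 = -28)
E(C(3))*X - 56 = 0*(-28) - 56 = 0 - 56 = -56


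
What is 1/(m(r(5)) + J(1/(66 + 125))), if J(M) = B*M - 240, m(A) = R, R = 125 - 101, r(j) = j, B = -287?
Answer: -191/41543 ≈ -0.0045976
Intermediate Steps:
R = 24
m(A) = 24
J(M) = -240 - 287*M (J(M) = -287*M - 240 = -240 - 287*M)
1/(m(r(5)) + J(1/(66 + 125))) = 1/(24 + (-240 - 287/(66 + 125))) = 1/(24 + (-240 - 287/191)) = 1/(24 - 46127/191) = 1/(-41543/191) = -191/41543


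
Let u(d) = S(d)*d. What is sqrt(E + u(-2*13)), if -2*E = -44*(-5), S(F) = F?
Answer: sqrt(566) ≈ 23.791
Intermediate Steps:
u(d) = d**2 (u(d) = d*d = d**2)
E = -110 (E = -(-22)*(-5) = -1/2*220 = -110)
sqrt(E + u(-2*13)) = sqrt(-110 + (-2*13)**2) = sqrt(-110 + (-26)**2) = sqrt(-110 + 676) = sqrt(566)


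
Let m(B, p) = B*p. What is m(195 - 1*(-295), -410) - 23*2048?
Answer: -248004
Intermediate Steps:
m(195 - 1*(-295), -410) - 23*2048 = (195 - 1*(-295))*(-410) - 23*2048 = (195 + 295)*(-410) - 47104 = 490*(-410) - 47104 = -200900 - 47104 = -248004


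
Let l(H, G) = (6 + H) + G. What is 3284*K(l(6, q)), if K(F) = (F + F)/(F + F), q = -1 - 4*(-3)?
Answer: 3284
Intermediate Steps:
q = 11 (q = -1 + 12 = 11)
l(H, G) = 6 + G + H
K(F) = 1 (K(F) = (2*F)/((2*F)) = (2*F)*(1/(2*F)) = 1)
3284*K(l(6, q)) = 3284*1 = 3284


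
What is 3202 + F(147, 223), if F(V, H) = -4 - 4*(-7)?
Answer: 3226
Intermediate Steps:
F(V, H) = 24 (F(V, H) = -4 + 28 = 24)
3202 + F(147, 223) = 3202 + 24 = 3226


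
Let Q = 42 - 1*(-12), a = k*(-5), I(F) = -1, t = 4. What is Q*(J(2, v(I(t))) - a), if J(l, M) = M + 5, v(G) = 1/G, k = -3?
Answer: -594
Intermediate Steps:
v(G) = 1/G
a = 15 (a = -3*(-5) = 15)
J(l, M) = 5 + M
Q = 54 (Q = 42 + 12 = 54)
Q*(J(2, v(I(t))) - a) = 54*((5 + 1/(-1)) - 1*15) = 54*((5 - 1) - 15) = 54*(4 - 15) = 54*(-11) = -594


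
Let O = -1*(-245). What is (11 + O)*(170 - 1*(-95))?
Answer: 67840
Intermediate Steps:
O = 245
(11 + O)*(170 - 1*(-95)) = (11 + 245)*(170 - 1*(-95)) = 256*(170 + 95) = 256*265 = 67840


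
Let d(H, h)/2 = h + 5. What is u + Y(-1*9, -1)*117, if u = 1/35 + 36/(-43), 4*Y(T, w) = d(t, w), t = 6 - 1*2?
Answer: 350953/1505 ≈ 233.19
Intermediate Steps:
t = 4 (t = 6 - 2 = 4)
d(H, h) = 10 + 2*h (d(H, h) = 2*(h + 5) = 2*(5 + h) = 10 + 2*h)
Y(T, w) = 5/2 + w/2 (Y(T, w) = (10 + 2*w)/4 = 5/2 + w/2)
u = -1217/1505 (u = 1*(1/35) + 36*(-1/43) = 1/35 - 36/43 = -1217/1505 ≈ -0.80864)
u + Y(-1*9, -1)*117 = -1217/1505 + (5/2 + (1/2)*(-1))*117 = -1217/1505 + (5/2 - 1/2)*117 = -1217/1505 + 2*117 = -1217/1505 + 234 = 350953/1505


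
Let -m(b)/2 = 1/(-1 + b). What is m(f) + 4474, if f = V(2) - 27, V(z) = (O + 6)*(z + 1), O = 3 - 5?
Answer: 35793/8 ≈ 4474.1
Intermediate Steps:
O = -2
V(z) = 4 + 4*z (V(z) = (-2 + 6)*(z + 1) = 4*(1 + z) = 4 + 4*z)
f = -15 (f = (4 + 4*2) - 27 = (4 + 8) - 27 = 12 - 27 = -15)
m(b) = -2/(-1 + b)
m(f) + 4474 = -2/(-1 - 15) + 4474 = -2/(-16) + 4474 = -2*(-1/16) + 4474 = ⅛ + 4474 = 35793/8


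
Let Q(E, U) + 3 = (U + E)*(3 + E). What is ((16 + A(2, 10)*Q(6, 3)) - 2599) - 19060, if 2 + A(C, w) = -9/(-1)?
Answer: -21097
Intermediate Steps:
A(C, w) = 7 (A(C, w) = -2 - 9/(-1) = -2 - 9*(-1) = -2 + 9 = 7)
Q(E, U) = -3 + (3 + E)*(E + U) (Q(E, U) = -3 + (U + E)*(3 + E) = -3 + (E + U)*(3 + E) = -3 + (3 + E)*(E + U))
((16 + A(2, 10)*Q(6, 3)) - 2599) - 19060 = ((16 + 7*(-3 + 6² + 3*6 + 3*3 + 6*3)) - 2599) - 19060 = ((16 + 7*(-3 + 36 + 18 + 9 + 18)) - 2599) - 19060 = ((16 + 7*78) - 2599) - 19060 = ((16 + 546) - 2599) - 19060 = (562 - 2599) - 19060 = -2037 - 19060 = -21097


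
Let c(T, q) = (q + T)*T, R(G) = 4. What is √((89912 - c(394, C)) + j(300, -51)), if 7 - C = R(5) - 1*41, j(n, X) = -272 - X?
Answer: 3*I*√9209 ≈ 287.89*I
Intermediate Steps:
C = 44 (C = 7 - (4 - 1*41) = 7 - (4 - 41) = 7 - 1*(-37) = 7 + 37 = 44)
c(T, q) = T*(T + q) (c(T, q) = (T + q)*T = T*(T + q))
√((89912 - c(394, C)) + j(300, -51)) = √((89912 - 394*(394 + 44)) + (-272 - 1*(-51))) = √((89912 - 394*438) + (-272 + 51)) = √((89912 - 1*172572) - 221) = √((89912 - 172572) - 221) = √(-82660 - 221) = √(-82881) = 3*I*√9209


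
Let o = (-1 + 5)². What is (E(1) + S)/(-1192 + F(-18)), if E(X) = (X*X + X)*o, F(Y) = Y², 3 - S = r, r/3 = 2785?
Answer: 2080/217 ≈ 9.5853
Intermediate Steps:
r = 8355 (r = 3*2785 = 8355)
S = -8352 (S = 3 - 1*8355 = 3 - 8355 = -8352)
o = 16 (o = 4² = 16)
E(X) = 16*X + 16*X² (E(X) = (X*X + X)*16 = (X² + X)*16 = (X + X²)*16 = 16*X + 16*X²)
(E(1) + S)/(-1192 + F(-18)) = (16*1*(1 + 1) - 8352)/(-1192 + (-18)²) = (16*1*2 - 8352)/(-1192 + 324) = (32 - 8352)/(-868) = -8320*(-1/868) = 2080/217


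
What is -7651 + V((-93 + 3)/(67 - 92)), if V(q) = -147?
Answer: -7798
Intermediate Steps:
-7651 + V((-93 + 3)/(67 - 92)) = -7651 - 147 = -7798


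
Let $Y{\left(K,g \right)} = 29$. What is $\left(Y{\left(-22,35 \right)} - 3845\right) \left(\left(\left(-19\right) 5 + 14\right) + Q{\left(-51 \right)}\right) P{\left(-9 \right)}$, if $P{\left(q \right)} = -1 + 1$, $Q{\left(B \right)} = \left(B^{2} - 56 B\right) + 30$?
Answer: $0$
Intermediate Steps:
$Q{\left(B \right)} = 30 + B^{2} - 56 B$
$P{\left(q \right)} = 0$
$\left(Y{\left(-22,35 \right)} - 3845\right) \left(\left(\left(-19\right) 5 + 14\right) + Q{\left(-51 \right)}\right) P{\left(-9 \right)} = \left(29 - 3845\right) \left(\left(\left(-19\right) 5 + 14\right) + \left(30 + \left(-51\right)^{2} - -2856\right)\right) 0 = - 3816 \left(\left(-95 + 14\right) + \left(30 + 2601 + 2856\right)\right) 0 = - 3816 \left(-81 + 5487\right) 0 = \left(-3816\right) 5406 \cdot 0 = \left(-20629296\right) 0 = 0$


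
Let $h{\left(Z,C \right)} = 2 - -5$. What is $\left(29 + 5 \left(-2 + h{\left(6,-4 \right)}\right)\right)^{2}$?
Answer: $2916$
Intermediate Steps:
$h{\left(Z,C \right)} = 7$ ($h{\left(Z,C \right)} = 2 + 5 = 7$)
$\left(29 + 5 \left(-2 + h{\left(6,-4 \right)}\right)\right)^{2} = \left(29 + 5 \left(-2 + 7\right)\right)^{2} = \left(29 + 5 \cdot 5\right)^{2} = \left(29 + 25\right)^{2} = 54^{2} = 2916$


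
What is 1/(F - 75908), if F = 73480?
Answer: -1/2428 ≈ -0.00041186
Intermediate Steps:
1/(F - 75908) = 1/(73480 - 75908) = 1/(-2428) = -1/2428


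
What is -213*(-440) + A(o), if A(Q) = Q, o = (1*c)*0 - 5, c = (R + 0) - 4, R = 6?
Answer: 93715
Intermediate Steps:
c = 2 (c = (6 + 0) - 4 = 6 - 4 = 2)
o = -5 (o = (1*2)*0 - 5 = 2*0 - 5 = 0 - 5 = -5)
-213*(-440) + A(o) = -213*(-440) - 5 = 93720 - 5 = 93715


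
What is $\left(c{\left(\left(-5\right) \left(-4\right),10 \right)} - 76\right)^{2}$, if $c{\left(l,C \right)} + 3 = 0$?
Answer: $6241$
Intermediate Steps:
$c{\left(l,C \right)} = -3$ ($c{\left(l,C \right)} = -3 + 0 = -3$)
$\left(c{\left(\left(-5\right) \left(-4\right),10 \right)} - 76\right)^{2} = \left(-3 - 76\right)^{2} = \left(-79\right)^{2} = 6241$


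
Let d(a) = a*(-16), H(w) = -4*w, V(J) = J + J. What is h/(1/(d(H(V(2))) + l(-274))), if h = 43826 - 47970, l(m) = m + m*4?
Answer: 4616416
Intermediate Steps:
V(J) = 2*J
l(m) = 5*m (l(m) = m + 4*m = 5*m)
d(a) = -16*a
h = -4144
h/(1/(d(H(V(2))) + l(-274))) = -4144/(1/(-(-64)*2*2 + 5*(-274))) = -4144/(1/(-(-64)*4 - 1370)) = -4144/(1/(-16*(-16) - 1370)) = -4144/(1/(256 - 1370)) = -4144/(1/(-1114)) = -4144/(-1/1114) = -4144*(-1114) = 4616416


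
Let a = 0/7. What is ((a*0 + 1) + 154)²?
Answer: 24025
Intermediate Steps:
a = 0 (a = 0*(⅐) = 0)
((a*0 + 1) + 154)² = ((0*0 + 1) + 154)² = ((0 + 1) + 154)² = (1 + 154)² = 155² = 24025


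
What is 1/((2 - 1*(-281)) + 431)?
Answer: 1/714 ≈ 0.0014006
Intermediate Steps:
1/((2 - 1*(-281)) + 431) = 1/((2 + 281) + 431) = 1/(283 + 431) = 1/714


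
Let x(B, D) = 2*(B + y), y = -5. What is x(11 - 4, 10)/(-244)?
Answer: -1/61 ≈ -0.016393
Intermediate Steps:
x(B, D) = -10 + 2*B (x(B, D) = 2*(B - 5) = 2*(-5 + B) = -10 + 2*B)
x(11 - 4, 10)/(-244) = (-10 + 2*(11 - 4))/(-244) = (-10 + 2*7)*(-1/244) = (-10 + 14)*(-1/244) = 4*(-1/244) = -1/61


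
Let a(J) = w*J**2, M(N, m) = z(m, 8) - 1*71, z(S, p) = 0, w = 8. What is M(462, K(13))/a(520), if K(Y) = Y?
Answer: -71/2163200 ≈ -3.2822e-5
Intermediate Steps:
M(N, m) = -71 (M(N, m) = 0 - 1*71 = 0 - 71 = -71)
a(J) = 8*J**2
M(462, K(13))/a(520) = -71/(8*520**2) = -71/(8*270400) = -71/2163200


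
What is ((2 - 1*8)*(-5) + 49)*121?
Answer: 9559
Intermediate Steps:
((2 - 1*8)*(-5) + 49)*121 = ((2 - 8)*(-5) + 49)*121 = (-6*(-5) + 49)*121 = (30 + 49)*121 = 79*121 = 9559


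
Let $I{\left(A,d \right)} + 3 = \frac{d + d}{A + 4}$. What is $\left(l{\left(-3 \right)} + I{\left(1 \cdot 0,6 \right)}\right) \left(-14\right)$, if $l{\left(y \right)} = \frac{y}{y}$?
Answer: $-14$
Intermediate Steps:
$I{\left(A,d \right)} = -3 + \frac{2 d}{4 + A}$ ($I{\left(A,d \right)} = -3 + \frac{d + d}{A + 4} = -3 + \frac{2 d}{4 + A}$)
$l{\left(y \right)} = 1$
$\left(l{\left(-3 \right)} + I{\left(1 \cdot 0,6 \right)}\right) \left(-14\right) = \left(1 + \frac{-12 - 3 \cdot 1 \cdot 0 + 2 \cdot 6}{4 + 1 \cdot 0}\right) \left(-14\right) = \left(1 + \frac{-12 - 0 + 12}{4 + 0}\right) \left(-14\right) = \left(1 + \frac{-12 + 0 + 12}{4}\right) \left(-14\right) = \left(1 + \frac{1}{4} \cdot 0\right) \left(-14\right) = \left(1 + 0\right) \left(-14\right) = 1 \left(-14\right) = -14$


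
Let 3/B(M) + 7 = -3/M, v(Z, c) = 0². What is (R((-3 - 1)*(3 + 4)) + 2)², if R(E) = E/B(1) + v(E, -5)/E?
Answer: 81796/9 ≈ 9088.4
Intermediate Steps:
v(Z, c) = 0
B(M) = 3/(-7 - 3/M)
R(E) = -10*E/3 (R(E) = E/((-3*1/(3 + 7*1))) + 0/E = E/((-3*1/(3 + 7))) + 0 = E/((-3*1/10)) + 0 = E/((-3*1*⅒)) + 0 = E/(-3/10) + 0 = E*(-10/3) + 0 = -10*E/3 + 0 = -10*E/3)
(R((-3 - 1)*(3 + 4)) + 2)² = (-10*(-3 - 1)*(3 + 4)/3 + 2)² = (-(-40)*7/3 + 2)² = (-10/3*(-28) + 2)² = (280/3 + 2)² = (286/3)² = 81796/9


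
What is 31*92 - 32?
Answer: 2820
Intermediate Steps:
31*92 - 32 = 2852 - 32 = 2820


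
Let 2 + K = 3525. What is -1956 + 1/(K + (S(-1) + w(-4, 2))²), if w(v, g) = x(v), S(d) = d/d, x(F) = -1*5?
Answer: -6922283/3539 ≈ -1956.0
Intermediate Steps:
x(F) = -5
S(d) = 1
K = 3523 (K = -2 + 3525 = 3523)
w(v, g) = -5
-1956 + 1/(K + (S(-1) + w(-4, 2))²) = -1956 + 1/(3523 + (1 - 5)²) = -1956 + 1/(3523 + (-4)²) = -1956 + 1/(3523 + 16) = -1956 + 1/3539 = -6922283/3539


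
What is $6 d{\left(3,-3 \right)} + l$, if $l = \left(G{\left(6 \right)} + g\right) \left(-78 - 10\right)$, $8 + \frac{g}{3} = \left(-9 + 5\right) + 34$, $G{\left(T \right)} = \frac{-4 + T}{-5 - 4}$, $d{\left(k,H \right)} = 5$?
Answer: $- \frac{51826}{9} \approx -5758.4$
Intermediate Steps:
$G{\left(T \right)} = \frac{4}{9} - \frac{T}{9}$ ($G{\left(T \right)} = \frac{-4 + T}{-9} = \left(-4 + T\right) \left(- \frac{1}{9}\right) = \frac{4}{9} - \frac{T}{9}$)
$g = 66$ ($g = -24 + 3 \left(\left(-9 + 5\right) + 34\right) = -24 + 3 \left(-4 + 34\right) = -24 + 3 \cdot 30 = -24 + 90 = 66$)
$l = - \frac{52096}{9}$ ($l = \left(\left(\frac{4}{9} - \frac{2}{3}\right) + 66\right) \left(-78 - 10\right) = \left(\left(\frac{4}{9} - \frac{2}{3}\right) + 66\right) \left(-88\right) = \left(- \frac{2}{9} + 66\right) \left(-88\right) = \frac{592}{9} \left(-88\right) = - \frac{52096}{9} \approx -5788.4$)
$6 d{\left(3,-3 \right)} + l = 6 \cdot 5 - \frac{52096}{9} = 30 - \frac{52096}{9} = - \frac{51826}{9}$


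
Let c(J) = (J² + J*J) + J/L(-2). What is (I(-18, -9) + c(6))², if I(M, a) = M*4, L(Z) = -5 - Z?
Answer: 4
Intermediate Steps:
I(M, a) = 4*M
c(J) = 2*J² - J/3 (c(J) = (J² + J*J) + J/(-5 - 1*(-2)) = (J² + J²) + J/(-5 + 2) = 2*J² + J/(-3) = 2*J² + J*(-⅓) = 2*J² - J/3)
(I(-18, -9) + c(6))² = (4*(-18) + (⅓)*6*(-1 + 6*6))² = (-72 + (⅓)*6*(-1 + 36))² = (-72 + (⅓)*6*35)² = (-72 + 70)² = (-2)² = 4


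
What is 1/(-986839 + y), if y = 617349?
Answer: -1/369490 ≈ -2.7064e-6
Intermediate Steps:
1/(-986839 + y) = 1/(-986839 + 617349) = 1/(-369490) = -1/369490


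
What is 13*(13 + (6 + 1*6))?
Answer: 325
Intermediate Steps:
13*(13 + (6 + 1*6)) = 13*(13 + (6 + 6)) = 13*(13 + 12) = 13*25 = 325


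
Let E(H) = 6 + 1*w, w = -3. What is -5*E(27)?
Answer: -15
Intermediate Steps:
E(H) = 3 (E(H) = 6 + 1*(-3) = 6 - 3 = 3)
-5*E(27) = -5*3 = -15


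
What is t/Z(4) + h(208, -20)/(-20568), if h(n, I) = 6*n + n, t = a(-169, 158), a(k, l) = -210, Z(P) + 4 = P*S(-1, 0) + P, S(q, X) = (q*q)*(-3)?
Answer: 89621/5142 ≈ 17.429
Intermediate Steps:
S(q, X) = -3*q² (S(q, X) = q²*(-3) = -3*q²)
Z(P) = -4 - 2*P (Z(P) = -4 + (P*(-3*(-1)²) + P) = -4 + (P*(-3*1) + P) = -4 + (P*(-3) + P) = -4 + (-3*P + P) = -4 - 2*P)
t = -210
h(n, I) = 7*n
t/Z(4) + h(208, -20)/(-20568) = -210/(-4 - 2*4) + (7*208)/(-20568) = -210/(-4 - 8) + 1456*(-1/20568) = -210/(-12) - 182/2571 = -210*(-1/12) - 182/2571 = 35/2 - 182/2571 = 89621/5142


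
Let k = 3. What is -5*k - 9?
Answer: -24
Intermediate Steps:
-5*k - 9 = -5*3 - 9 = -15 - 9 = -24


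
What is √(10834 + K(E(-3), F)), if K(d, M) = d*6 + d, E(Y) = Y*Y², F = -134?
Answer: √10645 ≈ 103.17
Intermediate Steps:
E(Y) = Y³
K(d, M) = 7*d (K(d, M) = 6*d + d = 7*d)
√(10834 + K(E(-3), F)) = √(10834 + 7*(-3)³) = √(10834 + 7*(-27)) = √(10834 - 189) = √10645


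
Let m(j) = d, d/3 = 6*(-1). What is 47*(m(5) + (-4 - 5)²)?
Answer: 2961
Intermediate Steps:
d = -18 (d = 3*(6*(-1)) = 3*(-6) = -18)
m(j) = -18
47*(m(5) + (-4 - 5)²) = 47*(-18 + (-4 - 5)²) = 47*(-18 + (-9)²) = 47*(-18 + 81) = 47*63 = 2961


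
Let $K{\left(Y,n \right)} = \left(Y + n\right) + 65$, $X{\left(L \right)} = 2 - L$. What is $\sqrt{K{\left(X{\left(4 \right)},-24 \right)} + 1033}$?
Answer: $4 \sqrt{67} \approx 32.741$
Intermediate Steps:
$K{\left(Y,n \right)} = 65 + Y + n$
$\sqrt{K{\left(X{\left(4 \right)},-24 \right)} + 1033} = \sqrt{\left(65 + \left(2 - 4\right) - 24\right) + 1033} = \sqrt{\left(65 - 2 - 24\right) + 1033} = \sqrt{39 + 1033} = \sqrt{1072} = 4 \sqrt{67}$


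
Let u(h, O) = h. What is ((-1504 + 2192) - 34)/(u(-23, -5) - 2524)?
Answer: -218/849 ≈ -0.25677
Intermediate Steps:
((-1504 + 2192) - 34)/(u(-23, -5) - 2524) = ((-1504 + 2192) - 34)/(-23 - 2524) = (688 - 34)/(-2547) = 654*(-1/2547) = -218/849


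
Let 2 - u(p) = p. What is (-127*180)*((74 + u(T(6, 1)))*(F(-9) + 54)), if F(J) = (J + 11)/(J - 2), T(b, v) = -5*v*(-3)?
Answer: -825520320/11 ≈ -7.5047e+7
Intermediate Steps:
T(b, v) = 15*v
u(p) = 2 - p
F(J) = (11 + J)/(-2 + J)
(-127*180)*((74 + u(T(6, 1)))*(F(-9) + 54)) = (-127*180)*((74 + (2 - 15))*((11 - 9)/(-2 - 9) + 54)) = -22860*(74 + (2 - 1*15))*(2/(-11) + 54) = -22860*(74 + (2 - 15))*(-1/11*2 + 54) = -22860*(74 - 13)*(-2/11 + 54) = -1394460*592/11 = -22860*36112/11 = -825520320/11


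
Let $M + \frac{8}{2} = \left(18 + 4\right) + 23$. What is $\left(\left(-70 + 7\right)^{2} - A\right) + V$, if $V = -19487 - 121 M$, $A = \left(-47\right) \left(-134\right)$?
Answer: $-26777$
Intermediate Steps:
$M = 41$ ($M = -4 + \left(\left(18 + 4\right) + 23\right) = -4 + \left(22 + 23\right) = -4 + 45 = 41$)
$A = 6298$
$V = -24448$ ($V = -19487 - 121 \cdot 41 = -19487 - 4961 = -24448$)
$\left(\left(-70 + 7\right)^{2} - A\right) + V = \left(\left(-70 + 7\right)^{2} - 6298\right) - 24448 = \left(\left(-63\right)^{2} - 6298\right) - 24448 = \left(3969 - 6298\right) - 24448 = -2329 - 24448 = -26777$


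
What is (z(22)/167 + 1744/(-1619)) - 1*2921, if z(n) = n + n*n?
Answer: -789231567/270373 ≈ -2919.0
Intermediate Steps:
z(n) = n + n²
(z(22)/167 + 1744/(-1619)) - 1*2921 = ((22*(1 + 22))/167 + 1744/(-1619)) - 1*2921 = ((22*23)*(1/167) + 1744*(-1/1619)) - 2921 = (506*(1/167) - 1744/1619) - 2921 = (506/167 - 1744/1619) - 2921 = 527966/270373 - 2921 = -789231567/270373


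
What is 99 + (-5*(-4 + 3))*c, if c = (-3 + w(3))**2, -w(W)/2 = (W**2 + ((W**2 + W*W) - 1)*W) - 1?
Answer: 73304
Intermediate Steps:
w(W) = 2 - 2*W**2 - 2*W*(-1 + 2*W**2) (w(W) = -2*((W**2 + ((W**2 + W*W) - 1)*W) - 1) = -2*((W**2 + ((W**2 + W**2) - 1)*W) - 1) = -2*((W**2 + (2*W**2 - 1)*W) - 1) = -2*((W**2 + (-1 + 2*W**2)*W) - 1) = -2*((W**2 + W*(-1 + 2*W**2)) - 1) = -2*(-1 + W**2 + W*(-1 + 2*W**2)) = 2 - 2*W**2 - 2*W*(-1 + 2*W**2))
c = 14641 (c = (-3 + (2 - 4*3**3 - 2*3**2 + 2*3))**2 = (-3 + (2 - 4*27 - 2*9 + 6))**2 = (-3 + (2 - 108 - 18 + 6))**2 = (-3 - 118)**2 = (-121)**2 = 14641)
99 + (-5*(-4 + 3))*c = 99 - 5*(-4 + 3)*14641 = 99 - 5*(-1)*14641 = 99 + 5*14641 = 99 + 73205 = 73304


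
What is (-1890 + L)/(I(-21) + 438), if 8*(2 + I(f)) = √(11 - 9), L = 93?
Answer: -25071744/6083071 + 7188*√2/6083071 ≈ -4.1199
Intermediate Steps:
I(f) = -2 + √2/8 (I(f) = -2 + √(11 - 9)/8 = -2 + √2/8)
(-1890 + L)/(I(-21) + 438) = (-1890 + 93)/((-2 + √2/8) + 438) = -1797/(436 + √2/8)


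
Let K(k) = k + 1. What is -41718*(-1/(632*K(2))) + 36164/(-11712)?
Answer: 4375357/231312 ≈ 18.915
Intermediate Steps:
K(k) = 1 + k
-41718*(-1/(632*K(2))) + 36164/(-11712) = -41718*(-1/(632*(1 + 2))) + 36164/(-11712) = -41718/((-632*3)) + 36164*(-1/11712) = -41718/(-1896) - 9041/2928 = -41718*(-1/1896) - 9041/2928 = 6953/316 - 9041/2928 = 4375357/231312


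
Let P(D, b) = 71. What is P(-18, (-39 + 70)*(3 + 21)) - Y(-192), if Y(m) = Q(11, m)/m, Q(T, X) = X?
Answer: 70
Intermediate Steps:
Y(m) = 1 (Y(m) = m/m = 1)
P(-18, (-39 + 70)*(3 + 21)) - Y(-192) = 71 - 1*1 = 71 - 1 = 70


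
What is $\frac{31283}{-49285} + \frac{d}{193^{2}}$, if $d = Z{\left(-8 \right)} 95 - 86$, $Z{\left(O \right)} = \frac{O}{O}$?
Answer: $- \frac{1164816902}{1835816965} \approx -0.63449$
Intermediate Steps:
$Z{\left(O \right)} = 1$
$d = 9$ ($d = 1 \cdot 95 - 86 = 95 - 86 = 9$)
$\frac{31283}{-49285} + \frac{d}{193^{2}} = \frac{31283}{-49285} + \frac{9}{193^{2}} = 31283 \left(- \frac{1}{49285}\right) + \frac{9}{37249} = - \frac{31283}{49285} + 9 \cdot \frac{1}{37249} = - \frac{31283}{49285} + \frac{9}{37249} = - \frac{1164816902}{1835816965}$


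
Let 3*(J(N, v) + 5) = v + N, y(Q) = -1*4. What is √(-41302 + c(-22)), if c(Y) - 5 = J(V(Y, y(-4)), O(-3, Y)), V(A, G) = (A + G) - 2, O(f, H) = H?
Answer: 2*I*√92967/3 ≈ 203.27*I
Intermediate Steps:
y(Q) = -4
V(A, G) = -2 + A + G
J(N, v) = -5 + N/3 + v/3 (J(N, v) = -5 + (v + N)/3 = -5 + (N + v)/3 = -5 + (N/3 + v/3) = -5 + N/3 + v/3)
c(Y) = -2 + 2*Y/3 (c(Y) = 5 + (-5 + (-2 + Y - 4)/3 + Y/3) = 5 + (-5 + (-6 + Y)/3 + Y/3) = 5 + (-5 + (-2 + Y/3) + Y/3) = 5 + (-7 + 2*Y/3) = -2 + 2*Y/3)
√(-41302 + c(-22)) = √(-41302 + (-2 + (⅔)*(-22))) = √(-41302 + (-2 - 44/3)) = √(-41302 - 50/3) = √(-123956/3) = 2*I*√92967/3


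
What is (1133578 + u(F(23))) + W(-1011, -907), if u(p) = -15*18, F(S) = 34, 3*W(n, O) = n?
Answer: 1132971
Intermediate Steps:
W(n, O) = n/3
u(p) = -270
(1133578 + u(F(23))) + W(-1011, -907) = (1133578 - 270) + (⅓)*(-1011) = 1133308 - 337 = 1132971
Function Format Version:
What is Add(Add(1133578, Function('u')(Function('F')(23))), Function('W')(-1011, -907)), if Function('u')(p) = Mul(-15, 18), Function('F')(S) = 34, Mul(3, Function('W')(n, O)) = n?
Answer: 1132971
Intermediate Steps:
Function('W')(n, O) = Mul(Rational(1, 3), n)
Function('u')(p) = -270
Add(Add(1133578, Function('u')(Function('F')(23))), Function('W')(-1011, -907)) = Add(Add(1133578, -270), Mul(Rational(1, 3), -1011)) = Add(1133308, -337) = 1132971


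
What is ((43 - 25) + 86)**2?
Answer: 10816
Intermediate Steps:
((43 - 25) + 86)**2 = (18 + 86)**2 = 104**2 = 10816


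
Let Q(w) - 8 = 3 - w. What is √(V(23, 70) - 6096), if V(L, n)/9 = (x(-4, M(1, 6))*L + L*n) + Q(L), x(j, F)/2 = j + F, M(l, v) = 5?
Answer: 10*√87 ≈ 93.274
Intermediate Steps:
Q(w) = 11 - w (Q(w) = 8 + (3 - w) = 11 - w)
x(j, F) = 2*F + 2*j (x(j, F) = 2*(j + F) = 2*(F + j) = 2*F + 2*j)
V(L, n) = 99 + 9*L + 9*L*n (V(L, n) = 9*(((2*5 + 2*(-4))*L + L*n) + (11 - L)) = 9*(((10 - 8)*L + L*n) + (11 - L)) = 9*((2*L + L*n) + (11 - L)) = 9*(11 + L + L*n) = 99 + 9*L + 9*L*n)
√(V(23, 70) - 6096) = √((99 + 9*23 + 9*23*70) - 6096) = √((99 + 207 + 14490) - 6096) = √(14796 - 6096) = √8700 = 10*√87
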